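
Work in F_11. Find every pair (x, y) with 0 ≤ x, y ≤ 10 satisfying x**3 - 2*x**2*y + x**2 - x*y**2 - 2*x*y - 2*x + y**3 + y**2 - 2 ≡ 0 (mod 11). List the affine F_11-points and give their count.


Affine F_11-points: {(0, 1), (3, 8), (6, 8), (7, 5), (8, 4), (10, 0), (10, 9)}; count = 7.

For each of the 121 pairs (x, y) ∈ F_11², evaluate f(x, y) mod 11. Record the zeros.
  x = 0: [0↦9, 1↦0, 2↦10, 3↦1, 4↦1, 5↦5, 6↦8, 7↦5, 8↦2, 9↦5, 10↦9]  zeros at y ∈ {1}
  x = 1: [0↦9, 1↦6, 2↦9, 3↦2, 4↦2, 5↦4, 6↦3, 7↦5, 8↦5, 9↦9, 10↦1]  zeros at y ∈ ∅
  x = 2: [0↦6, 1↦5, 2↦8, 3↦10, 4↦6, 5↦2, 6↦4, 7↦7, 8↦6, 9↦7, 10↦5]  zeros at y ∈ ∅
  x = 3: [0↦6, 1↦3, 2↦2, 3↦9, 4↦8, 5↦5, 6↦6, 7↦6, 8↦0, 9↦5, 10↦5]  zeros at y ∈ {8}
  x = 4: [0↦4, 1↦6, 2↦8, 3↦5, 4↦3, 5↦8, 6↦4, 7↦8, 8↦4, 9↦9, 10↦7]  zeros at y ∈ ∅
  x = 5: [0↦6, 1↦9, 2↦10, 3↦4, 4↦8, 5↦6, 6↦4, 7↦8, 8↦2, 9↦3, 10↦6]  zeros at y ∈ ∅
  x = 6: [0↦7, 1↦7, 2↦3, 3↦1, 4↦7, 5↦5, 6↦1, 7↦1, 8↦0, 9↦4, 10↦8]  zeros at y ∈ {8}
  x = 7: [0↦2, 1↦6, 2↦4, 3↦2, 4↦6, 5↦0, 6↦1, 7↦4, 8↦4, 9↦7, 10↦8]  zeros at y ∈ {5}
  x = 8: [0↦8, 1↦1, 2↦8, 3↦2, 4↦0, 5↦8, 6↦10, 7↦1, 8↦9, 9↦7, 10↦1]  zeros at y ∈ {4}
  x = 9: [0↦9, 1↦9, 2↦10, 3↦7, 4↦6, 5↦2, 6↦1, 7↦9, 8↦10, 9↦10, 10↦4]  zeros at y ∈ ∅
  x = 10: [0↦0, 1↦3, 2↦5, 3↦1, 4↦8, 5↦10, 6↦2, 7↦1, 8↦2, 9↦0, 10↦1]  zeros at y ∈ {0, 9}
Collecting zeros: affine points = {(0, 1), (3, 8), (6, 8), (7, 5), (8, 4), (10, 0), (10, 9)}.
Total count |C(F_11)_aff| = 7.


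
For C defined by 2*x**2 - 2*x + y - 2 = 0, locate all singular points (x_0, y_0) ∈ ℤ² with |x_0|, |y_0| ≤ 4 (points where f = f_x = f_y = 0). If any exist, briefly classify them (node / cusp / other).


No singular points in the scanned grid; C is smooth there.

Compute partial derivatives:
  f_x = 4*x - 2.
  f_y = 1.
f_y = 1 is a nonzero constant, so f_y never vanishes: no point (x, y) can satisfy f = f_x = f_y = 0. In particular no (x, y) ∈ {−4, ..., 4}² is singular; the curve is smooth.


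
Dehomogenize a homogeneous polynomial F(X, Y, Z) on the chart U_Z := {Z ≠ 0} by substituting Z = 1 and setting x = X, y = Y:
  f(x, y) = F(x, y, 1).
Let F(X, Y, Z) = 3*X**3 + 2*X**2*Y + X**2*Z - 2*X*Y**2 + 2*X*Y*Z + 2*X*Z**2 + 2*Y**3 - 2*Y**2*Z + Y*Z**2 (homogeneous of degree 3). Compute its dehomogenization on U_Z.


f(x, y) = 3*x**3 + 2*x**2*y + x**2 - 2*x*y**2 + 2*x*y + 2*x + 2*y**3 - 2*y**2 + y

On U_Z we set Z = 1. Each monomial c·X^i·Y^j·Z^k in F becomes c·x^i·y^j·1^k = c·x^i·y^j.
Substituting Z = 1: F(X, Y, 1) = 3*x**3 + 2*x**2*y + x**2 - 2*x*y**2 + 2*x*y + 2*x + 2*y**3 - 2*y**2 + y.
Note: deg(f) ≤ deg(F) = 3; strict inequality happens when F is divisible by Z (lost terms).


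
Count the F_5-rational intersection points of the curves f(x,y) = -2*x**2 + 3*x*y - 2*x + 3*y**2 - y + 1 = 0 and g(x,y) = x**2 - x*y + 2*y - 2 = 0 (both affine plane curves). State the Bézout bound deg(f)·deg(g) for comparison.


Common zeros: {(3, 2), (4, 2)}; count = 2; Bézout bound = 4.

deg(f) = 2, deg(g) = 2, so Bézout bound = 4.
Scan x ∈ F_5. For each x, list the y ∈ F_5 with f(x, y) ≡ 0 and those with g(x, y) ≡ 0 (mod 5); the common zeros in that column are the intersection.
  x = 0: f ≡ 0 at y ∈ {3, 4}; g ≡ 0 at y ∈ {1}; common: ∅.
  x = 1: f ≡ 0 at y ∈ {3}; g ≡ 0 at y ∈ {1}; common: ∅.
  x = 2: f ≡ 0 at y ∈ ∅; g ≡ 0 at y ∈ ∅; common: ∅.
  x = 3: f ≡ 0 at y ∈ {2}; g ≡ 0 at y ∈ {2}; common: {2}.
  x = 4: f ≡ 0 at y ∈ {1, 2}; g ≡ 0 at y ∈ {2}; common: {2}.
Collecting: common zeros = {(3, 2), (4, 2)}, so the count is 2.
Comparison with the Bézout bound: 2 ≤ 4 = deg(f)·deg(g), as expected for curves with no common component (the affine F_5-count falls short of the bound because intersections may lie at infinity, over extension fields, or carry multiplicity).


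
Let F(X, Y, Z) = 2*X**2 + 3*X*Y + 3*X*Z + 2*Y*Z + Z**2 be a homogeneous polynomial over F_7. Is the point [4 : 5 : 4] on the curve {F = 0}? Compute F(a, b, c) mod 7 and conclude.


F(4,5,4) ≡ 0 (mod 7); P is on the curve.

Evaluate F(4, 5, 4) term-by-term (mod 7).
  2*X**2 ↦ 2·16·1·1 = 32
  3*X*Y ↦ 3·4·5·1 = 60
  3*X*Z ↦ 3·4·1·4 = 48
  2*Y*Z ↦ 2·1·5·4 = 40
  Z**2 ↦ 1·1·1·16 = 16
Sum: F(4, 5, 4) = (32) + (60) + (48) + (40) + (16) = 196.
Reducing mod 7: 196 ≡ 0 (mod 7).
Since F(a, b, c) ≡ 0 (mod 7), P lies on the curve.


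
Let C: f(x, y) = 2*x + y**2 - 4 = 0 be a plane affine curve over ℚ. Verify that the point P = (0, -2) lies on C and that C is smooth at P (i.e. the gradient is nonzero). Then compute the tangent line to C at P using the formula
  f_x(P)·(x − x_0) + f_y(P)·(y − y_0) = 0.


Tangent line at P: 2*x - 4*y - 8 = 0.

Step 1: f(0, -2) = 0, so P lies on C.
Step 2: partial derivatives
  f_x(x, y) = 2, f_y(x, y) = 2*y.
  f_x(P) = 2, f_y(P) = -4 (gradient nonzero, so P is smooth).
Step 3: tangent line at P: 2·(x − 0) + -4·(y − -2) = 0.
Expanding: 2*x - 4*y - 8 = 0.


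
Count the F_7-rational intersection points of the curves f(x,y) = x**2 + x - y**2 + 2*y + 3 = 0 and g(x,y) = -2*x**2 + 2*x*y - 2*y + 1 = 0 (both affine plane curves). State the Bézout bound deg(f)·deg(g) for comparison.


Common zeros: ∅; count = 0; Bézout bound = 4.

deg(f) = 2, deg(g) = 2, so Bézout bound = 4.
Scan x ∈ F_7. For each x, list the y ∈ F_7 with f(x, y) ≡ 0 and those with g(x, y) ≡ 0 (mod 7); the common zeros in that column are the intersection.
  x = 0: f ≡ 0 at y ∈ {3, 6}; g ≡ 0 at y ∈ {4}; common: ∅.
  x = 1: f ≡ 0 at y ∈ ∅; g ≡ 0 at y ∈ ∅; common: ∅.
  x = 2: f ≡ 0 at y ∈ ∅; g ≡ 0 at y ∈ {0}; common: ∅.
  x = 3: f ≡ 0 at y ∈ {4, 5}; g ≡ 0 at y ∈ {6}; common: ∅.
  x = 4: f ≡ 0 at y ∈ ∅; g ≡ 0 at y ∈ {4}; common: ∅.
  x = 5: f ≡ 0 at y ∈ ∅; g ≡ 0 at y ∈ {0}; common: ∅.
  x = 6: f ≡ 0 at y ∈ {3, 6}; g ≡ 0 at y ∈ {5}; common: ∅.
Collecting: common zeros = ∅, so the count is 0.
Comparison with the Bézout bound: 0 ≤ 4 = deg(f)·deg(g), as expected for curves with no common component (the affine F_7-count falls short of the bound because intersections may lie at infinity, over extension fields, or carry multiplicity).


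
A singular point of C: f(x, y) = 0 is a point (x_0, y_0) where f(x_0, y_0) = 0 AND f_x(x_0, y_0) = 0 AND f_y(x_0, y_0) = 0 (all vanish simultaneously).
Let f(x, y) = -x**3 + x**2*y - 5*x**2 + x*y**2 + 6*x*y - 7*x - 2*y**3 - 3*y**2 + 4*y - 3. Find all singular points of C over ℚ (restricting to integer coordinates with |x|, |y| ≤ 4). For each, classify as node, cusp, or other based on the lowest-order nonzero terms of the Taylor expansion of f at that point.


Singular points: {(-2, -1)}; classification: cusp.

Compute partial derivatives:
  f_x = -3*x**2 + 2*x*y - 10*x + y**2 + 6*y - 7.
  f_y = x**2 + 2*x*y + 6*x - 6*y**2 - 6*y + 4.
Scan x_0 ∈ {−4, ..., 4}. For each x_0, f_y(x_0, y) is a polynomial in y; find its integer roots y ∈ {−4, ..., 4}, then test f_x and f at those candidates.
  x = -4: f_y(-4, y) = -6*y**2 - 14*y - 4; vanishes at y ∈ {-2}. (-4, -2): f_x = -7 ≠ 0.
  x = -3: f_y(-3, y) = -6*y**2 - 12*y - 5; no integer root y with |y| ≤ 4.
  x = -2: f_y(-2, y) = -6*y**2 - 10*y - 4; vanishes at y ∈ {-1}. (-2, -1): f_x = 0, f = 0 — SINGULAR.
  x = -1: f_y(-1, y) = -6*y**2 - 8*y - 1; no integer root y with |y| ≤ 4.
  x = 0: f_y(0, y) = -6*y**2 - 6*y + 4; no integer root y with |y| ≤ 4.
  x = 1: f_y(1, y) = -6*y**2 - 4*y + 11; no integer root y with |y| ≤ 4.
  x = 2: f_y(2, y) = -6*y**2 - 2*y + 20; vanishes at y ∈ {-2}. (2, -2): f_x = -55 ≠ 0.
  x = 3: f_y(3, y) = 31 - 6*y**2; no integer root y with |y| ≤ 4.
  x = 4: f_y(4, y) = -6*y**2 + 2*y + 44; no integer root y with |y| ≤ 4.
Only singular point on the grid: (-2, -1).
Classify: substitute x = -2 + u, y = -1 + v and expand: f = -u**3 + u**2*v + u*v**2 - 2*v**3 + v**2.
No constant or linear terms (consistent with a singular point). Quadratic part: v**2. Cubic part: -u**3 + u**2*v + u*v**2 - 2*v**3.
The quadratic part v**2 is a perfect square, so there is a single (double) tangent line v = 0, i.e. y = -1. Restricting the cubic part to that line (v = 0) leaves -u**3 ≠ 0, so f is not divisible by v and the branch is v² ≈ u**3 to lowest order — this is a cusp.
Classification: cusp.


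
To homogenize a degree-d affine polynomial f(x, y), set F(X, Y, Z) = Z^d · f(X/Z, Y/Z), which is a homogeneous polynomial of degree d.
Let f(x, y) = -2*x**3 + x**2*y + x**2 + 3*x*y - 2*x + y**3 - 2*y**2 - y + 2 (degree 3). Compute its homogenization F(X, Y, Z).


F(X, Y, Z) = -2*X**3 + X**2*Y + X**2*Z + 3*X*Y*Z - 2*X*Z**2 + Y**3 - 2*Y**2*Z - Y*Z**2 + 2*Z**3

deg(f) = 3.
Substitute x = X/Z, y = Y/Z into f, then multiply by Z^3.
  monomial -2·x^3·y^0 ↦ -2·X^3·Y^0·Z^0.
  monomial 1·x^2·y^1 ↦ 1·X^2·Y^1·Z^0.
  monomial 1·x^2·y^0 ↦ 1·X^2·Y^0·Z^1.
  monomial 3·x^1·y^1 ↦ 3·X^1·Y^1·Z^1.
  monomial -2·x^1·y^0 ↦ -2·X^1·Y^0·Z^2.
  monomial 1·x^0·y^3 ↦ 1·X^0·Y^3·Z^0.
  monomial -2·x^0·y^2 ↦ -2·X^0·Y^2·Z^1.
  monomial -1·x^0·y^1 ↦ -1·X^0·Y^1·Z^2.
  monomial 2·x^0·y^0 ↦ 2·X^0·Y^0·Z^3.
Collecting: F(X, Y, Z) = -2*X**3 + X**2*Y + X**2*Z + 3*X*Y*Z - 2*X*Z**2 + Y**3 - 2*Y**2*Z - Y*Z**2 + 2*Z**3.


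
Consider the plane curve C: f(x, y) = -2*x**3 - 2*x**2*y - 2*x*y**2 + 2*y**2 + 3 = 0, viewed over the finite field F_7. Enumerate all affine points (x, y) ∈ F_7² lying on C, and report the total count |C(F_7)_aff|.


Affine F_7-points: {(0, 3), (0, 4), (1, 4), (2, 4), (2, 6), (5, 3), (6, 1), (6, 3)}; count = 8.

For each of the 49 pairs (x, y) ∈ F_7², evaluate f(x, y) mod 7. Record the zeros.
  x = 0: [0↦3, 1↦5, 2↦4, 3↦0, 4↦0, 5↦4, 6↦5]  zeros at y ∈ {3, 4}
  x = 1: [0↦1, 1↦6, 2↦4, 3↦2, 4↦0, 5↦5, 6↦3]  zeros at y ∈ {4}
  x = 2: [0↦1, 1↦5, 2↦5, 3↦1, 4↦0, 5↦2, 6↦0]  zeros at y ∈ {4, 6}
  x = 3: [0↦5, 1↦4, 2↦2, 3↦6, 4↦2, 5↦4, 6↦5]  zeros at y ∈ ∅
  x = 4: [0↦1, 1↦5, 2↦4, 3↦5, 4↦1, 5↦6, 6↦6]  zeros at y ∈ ∅
  x = 5: [0↦5, 1↦3, 2↦6, 3↦0, 4↦6, 5↦3, 6↦5]  zeros at y ∈ {3}
  x = 6: [0↦5, 1↦0, 2↦3, 3↦0, 4↦5, 5↦4, 6↦4]  zeros at y ∈ {1, 3}
Collecting zeros: affine points = {(0, 3), (0, 4), (1, 4), (2, 4), (2, 6), (5, 3), (6, 1), (6, 3)}.
Total count |C(F_7)_aff| = 8.


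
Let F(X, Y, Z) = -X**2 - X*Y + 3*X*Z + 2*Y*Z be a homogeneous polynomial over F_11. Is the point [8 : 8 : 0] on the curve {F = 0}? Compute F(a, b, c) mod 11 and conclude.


F(8,8,0) ≡ 4 (mod 11); P is NOT on the curve.

Evaluate F(8, 8, 0) term-by-term (mod 11).
  -X**2 ↦ -1·64·1·1 = -64
  -X*Y ↦ -1·8·8·1 = -64
  3*X*Z ↦ 3·8·1·0 = 0
  2*Y*Z ↦ 2·1·8·0 = 0
Sum: F(8, 8, 0) = (-64) + (-64) + (0) + (0) = -128.
Reducing mod 11: -128 ≡ 4 (mod 11).
Since F(a, b, c) ≡ 4 ≠ 0 (mod 11), P does NOT lie on the curve.


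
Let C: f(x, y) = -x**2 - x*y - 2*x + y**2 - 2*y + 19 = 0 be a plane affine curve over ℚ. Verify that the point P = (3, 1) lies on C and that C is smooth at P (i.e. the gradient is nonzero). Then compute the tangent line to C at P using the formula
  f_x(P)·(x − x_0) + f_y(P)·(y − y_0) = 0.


Tangent line at P: -9*x - 3*y + 30 = 0.

Step 1: f(3, 1) = 0, so P lies on C.
Step 2: partial derivatives
  f_x(x, y) = -2*x - y - 2, f_y(x, y) = -x + 2*y - 2.
  f_x(P) = -9, f_y(P) = -3 (gradient nonzero, so P is smooth).
Step 3: tangent line at P: -9·(x − 3) + -3·(y − 1) = 0.
Expanding: -9*x - 3*y + 30 = 0.


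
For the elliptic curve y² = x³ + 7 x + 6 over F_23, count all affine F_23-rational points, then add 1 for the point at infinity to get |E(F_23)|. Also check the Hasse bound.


Affine points = {(0, 11), (0, 12), (3, 10), (3, 13), (4, 11), (4, 12), (9, 4), (9, 19), (10, 8), (10, 15), (12, 1), (12, 22), (15, 6), (15, 17), (17, 1), (17, 22), (19, 11), (19, 12), (20, 2), (20, 21)}; affine count = 20; |E(F_23)| = 21.

Discriminant check: Δ ∝ 4a³ + 27b² = 4·7³ + 27·6² = 4·343 + 27·36 ≡ 21 (mod 23). Nonzero ⇒ E is nonsingular.
For each x ∈ F_23, compute rhs = x³ + 7·x + 6 mod 23, then count y ∈ F_23 with y² ≡ rhs.
  x = 0: rhs = 6, matching y values: 11, 12 (2 points).
  x = 1: rhs = 14, matching y values: none (0 points).
  x = 2: rhs = 5, matching y values: none (0 points).
  x = 3: rhs = 8, matching y values: 10, 13 (2 points).
  x = 4: rhs = 6, matching y values: 11, 12 (2 points).
  x = 5: rhs = 5, matching y values: none (0 points).
  x = 6: rhs = 11, matching y values: none (0 points).
  x = 7: rhs = 7, matching y values: none (0 points).
  x = 8: rhs = 22, matching y values: none (0 points).
  x = 9: rhs = 16, matching y values: 4, 19 (2 points).
  x = 10: rhs = 18, matching y values: 8, 15 (2 points).
  x = 11: rhs = 11, matching y values: none (0 points).
  x = 12: rhs = 1, matching y values: 1, 22 (2 points).
  x = 13: rhs = 17, matching y values: none (0 points).
  x = 14: rhs = 19, matching y values: none (0 points).
  x = 15: rhs = 13, matching y values: 6, 17 (2 points).
  x = 16: rhs = 5, matching y values: none (0 points).
  x = 17: rhs = 1, matching y values: 1, 22 (2 points).
  x = 18: rhs = 7, matching y values: none (0 points).
  x = 19: rhs = 6, matching y values: 11, 12 (2 points).
  x = 20: rhs = 4, matching y values: 2, 21 (2 points).
  x = 21: rhs = 7, matching y values: none (0 points).
  x = 22: rhs = 21, matching y values: none (0 points).
Total affine count: 20.
Full point count |E(F_23)| = 20 + 1 = 21.
Hasse bound: |21 − (23+1)| = |-3| = 3 ≤ 2√23 ≈ 9.5917 ✓.


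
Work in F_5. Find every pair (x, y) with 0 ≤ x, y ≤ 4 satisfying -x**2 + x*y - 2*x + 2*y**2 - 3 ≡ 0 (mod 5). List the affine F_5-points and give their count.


Affine F_5-points: {(0, 2), (0, 3), (1, 3), (1, 4)}; count = 4.

For each of the 25 pairs (x, y) ∈ F_5², evaluate f(x, y) mod 5. Record the zeros.
  x = 0: [0↦2, 1↦4, 2↦0, 3↦0, 4↦4]  zeros at y ∈ {2, 3}
  x = 1: [0↦4, 1↦2, 2↦4, 3↦0, 4↦0]  zeros at y ∈ {3, 4}
  x = 2: [0↦4, 1↦3, 2↦1, 3↦3, 4↦4]  zeros at y ∈ ∅
  x = 3: [0↦2, 1↦2, 2↦1, 3↦4, 4↦1]  zeros at y ∈ ∅
  x = 4: [0↦3, 1↦4, 2↦4, 3↦3, 4↦1]  zeros at y ∈ ∅
Collecting zeros: affine points = {(0, 2), (0, 3), (1, 3), (1, 4)}.
Total count |C(F_5)_aff| = 4.


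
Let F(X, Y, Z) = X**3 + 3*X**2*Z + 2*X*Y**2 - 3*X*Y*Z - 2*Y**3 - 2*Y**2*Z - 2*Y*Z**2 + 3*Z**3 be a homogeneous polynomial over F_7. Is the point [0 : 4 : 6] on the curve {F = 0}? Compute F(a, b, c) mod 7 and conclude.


F(0,4,6) ≡ 5 (mod 7); P is NOT on the curve.

Evaluate F(0, 4, 6) term-by-term (mod 7).
  X**3 ↦ 1·0·1·1 = 0
  3*X**2*Z ↦ 3·0·1·6 = 0
  2*X*Y**2 ↦ 2·0·16·1 = 0
  -3*X*Y*Z ↦ -3·0·4·6 = 0
  -2*Y**3 ↦ -2·1·64·1 = -128
  -2*Y**2*Z ↦ -2·1·16·6 = -192
  -2*Y*Z**2 ↦ -2·1·4·36 = -288
  3*Z**3 ↦ 3·1·1·216 = 648
Sum: F(0, 4, 6) = (0) + (0) + (0) + (0) + (-128) + (-192) + (-288) + (648) = 40.
Reducing mod 7: 40 ≡ 5 (mod 7).
Since F(a, b, c) ≡ 5 ≠ 0 (mod 7), P does NOT lie on the curve.


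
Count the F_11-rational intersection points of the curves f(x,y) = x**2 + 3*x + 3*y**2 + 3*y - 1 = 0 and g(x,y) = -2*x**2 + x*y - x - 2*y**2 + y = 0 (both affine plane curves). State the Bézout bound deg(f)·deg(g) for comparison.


Common zeros: {(4, 1), (10, 7)}; count = 2; Bézout bound = 4.

deg(f) = 2, deg(g) = 2, so Bézout bound = 4.
Scan x ∈ F_11. For each x, list the y ∈ F_11 with f(x, y) ≡ 0 and those with g(x, y) ≡ 0 (mod 11); the common zeros in that column are the intersection.
  x = 0: f ≡ 0 at y ∈ ∅; g ≡ 0 at y ∈ {0, 6}; common: ∅.
  x = 1: f ≡ 0 at y ∈ ∅; g ≡ 0 at y ∈ ∅; common: ∅.
  x = 2: f ≡ 0 at y ∈ {5}; g ≡ 0 at y ∈ ∅; common: ∅.
  x = 3: f ≡ 0 at y ∈ {4, 6}; g ≡ 0 at y ∈ ∅; common: ∅.
  x = 4: f ≡ 0 at y ∈ {1, 9}; g ≡ 0 at y ∈ {1, 7}; common: {1}.
  x = 5: f ≡ 0 at y ∈ {4, 6}; g ≡ 0 at y ∈ {0, 3}; common: ∅.
  x = 6: f ≡ 0 at y ∈ {5}; g ≡ 0 at y ∈ ∅; common: ∅.
  x = 7: f ≡ 0 at y ∈ ∅; g ≡ 0 at y ∈ {1, 3}; common: ∅.
  x = 8: f ≡ 0 at y ∈ ∅; g ≡ 0 at y ∈ {4, 6}; common: ∅.
  x = 9: f ≡ 0 at y ∈ {3, 7}; g ≡ 0 at y ∈ ∅; common: ∅.
  x = 10: f ≡ 0 at y ∈ {3, 7}; g ≡ 0 at y ∈ {4, 7}; common: {7}.
Collecting: common zeros = {(4, 1), (10, 7)}, so the count is 2.
Comparison with the Bézout bound: 2 ≤ 4 = deg(f)·deg(g), as expected for curves with no common component (the affine F_11-count falls short of the bound because intersections may lie at infinity, over extension fields, or carry multiplicity).


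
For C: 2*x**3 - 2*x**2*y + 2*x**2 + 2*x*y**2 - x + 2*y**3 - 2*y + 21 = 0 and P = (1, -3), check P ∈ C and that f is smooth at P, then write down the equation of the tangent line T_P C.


Tangent line at P: 39*x + 38*y + 75 = 0.

Step 1: f(1, -3) = 0, so P lies on C.
Step 2: partial derivatives
  f_x(x, y) = 6*x**2 - 4*x*y + 4*x + 2*y**2 - 1, f_y(x, y) = -2*x**2 + 4*x*y + 6*y**2 - 2.
  f_x(P) = 39, f_y(P) = 38 (gradient nonzero, so P is smooth).
Step 3: tangent line at P: 39·(x − 1) + 38·(y − -3) = 0.
Expanding: 39*x + 38*y + 75 = 0.


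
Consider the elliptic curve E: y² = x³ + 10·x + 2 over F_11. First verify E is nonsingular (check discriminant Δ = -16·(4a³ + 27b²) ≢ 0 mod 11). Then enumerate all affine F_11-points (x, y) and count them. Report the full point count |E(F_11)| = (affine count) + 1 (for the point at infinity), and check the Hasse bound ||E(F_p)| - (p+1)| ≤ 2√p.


Affine points = {(3, 2), (3, 9), (5, 1), (5, 10), (6, 5), (6, 6), (8, 0)}; affine count = 7; |E(F_11)| = 8.

Discriminant check: Δ ∝ 4a³ + 27b² = 4·10³ + 27·2² = 4·1000 + 27·4 ≡ 5 (mod 11). Nonzero ⇒ E is nonsingular.
For each x ∈ F_11, compute rhs = x³ + 10·x + 2 mod 11, then count y ∈ F_11 with y² ≡ rhs.
  x = 0: rhs = 2, matching y values: none (0 points).
  x = 1: rhs = 2, matching y values: none (0 points).
  x = 2: rhs = 8, matching y values: none (0 points).
  x = 3: rhs = 4, matching y values: 2, 9 (2 points).
  x = 4: rhs = 7, matching y values: none (0 points).
  x = 5: rhs = 1, matching y values: 1, 10 (2 points).
  x = 6: rhs = 3, matching y values: 5, 6 (2 points).
  x = 7: rhs = 8, matching y values: none (0 points).
  x = 8: rhs = 0, matching y values: 0 (1 points).
  x = 9: rhs = 7, matching y values: none (0 points).
  x = 10: rhs = 2, matching y values: none (0 points).
Total affine count: 7.
Full point count |E(F_11)| = 7 + 1 = 8.
Hasse bound: |8 − (11+1)| = |-4| = 4 ≤ 2√11 ≈ 6.6332 ✓.


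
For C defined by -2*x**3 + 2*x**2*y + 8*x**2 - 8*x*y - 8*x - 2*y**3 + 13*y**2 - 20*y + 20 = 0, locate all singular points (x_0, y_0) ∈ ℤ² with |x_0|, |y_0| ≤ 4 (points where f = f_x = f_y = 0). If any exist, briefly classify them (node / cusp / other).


Singular points: {(2, 2)}; classification: cusp.

Compute partial derivatives:
  f_x = -6*x**2 + 4*x*y + 16*x - 8*y - 8.
  f_y = 2*x**2 - 8*x - 6*y**2 + 26*y - 20.
Scan x_0 ∈ {−4, ..., 4}. For each x_0, f_y(x_0, y) is a polynomial in y; find its integer roots y ∈ {−4, ..., 4}, then test f_x and f at those candidates.
  x = -4: f_y(-4, y) = -6*y**2 + 26*y + 44; no integer root y with |y| ≤ 4.
  x = -3: f_y(-3, y) = -6*y**2 + 26*y + 22; no integer root y with |y| ≤ 4.
  x = -2: f_y(-2, y) = -6*y**2 + 26*y + 4; no integer root y with |y| ≤ 4.
  x = -1: f_y(-1, y) = -6*y**2 + 26*y - 10; no integer root y with |y| ≤ 4.
  x = 0: f_y(0, y) = -6*y**2 + 26*y - 20; vanishes at y ∈ {1}. (0, 1): f_x = -16 ≠ 0.
  x = 1: f_y(1, y) = -6*y**2 + 26*y - 26; no integer root y with |y| ≤ 4.
  x = 2: f_y(2, y) = -6*y**2 + 26*y - 28; vanishes at y ∈ {2}. (2, 2): f_x = 0, f = 0 — SINGULAR.
  x = 3: f_y(3, y) = -6*y**2 + 26*y - 26; no integer root y with |y| ≤ 4.
  x = 4: f_y(4, y) = -6*y**2 + 26*y - 20; vanishes at y ∈ {1}. (4, 1): f_x = -32 ≠ 0.
Only singular point on the grid: (2, 2).
Classify: substitute x = 2 + u, y = 2 + v and expand: f = -2*u**3 + 2*u**2*v - 2*v**3 + v**2.
No constant or linear terms (consistent with a singular point). Quadratic part: v**2. Cubic part: -2*u**3 + 2*u**2*v - 2*v**3.
The quadratic part v**2 is a perfect square, so there is a single (double) tangent line v = 0, i.e. y = 2. Restricting the cubic part to that line (v = 0) leaves -2*u**3 ≠ 0, so f is not divisible by v and the branch is v² ≈ 2*u**3 to lowest order — this is a cusp.
Classification: cusp.


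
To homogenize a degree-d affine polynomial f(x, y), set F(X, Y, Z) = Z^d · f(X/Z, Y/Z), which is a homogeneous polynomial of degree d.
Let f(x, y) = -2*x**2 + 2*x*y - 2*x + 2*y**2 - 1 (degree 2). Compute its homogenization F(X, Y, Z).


F(X, Y, Z) = -2*X**2 + 2*X*Y - 2*X*Z + 2*Y**2 - Z**2

deg(f) = 2.
Substitute x = X/Z, y = Y/Z into f, then multiply by Z^2.
  monomial -2·x^2·y^0 ↦ -2·X^2·Y^0·Z^0.
  monomial 2·x^1·y^1 ↦ 2·X^1·Y^1·Z^0.
  monomial -2·x^1·y^0 ↦ -2·X^1·Y^0·Z^1.
  monomial 2·x^0·y^2 ↦ 2·X^0·Y^2·Z^0.
  monomial -1·x^0·y^0 ↦ -1·X^0·Y^0·Z^2.
Collecting: F(X, Y, Z) = -2*X**2 + 2*X*Y - 2*X*Z + 2*Y**2 - Z**2.


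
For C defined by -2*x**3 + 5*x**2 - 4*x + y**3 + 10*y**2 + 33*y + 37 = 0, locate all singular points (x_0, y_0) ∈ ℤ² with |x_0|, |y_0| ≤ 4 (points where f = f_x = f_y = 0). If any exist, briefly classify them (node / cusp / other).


Singular points: {(1, -3)}; classification: node.

Compute partial derivatives:
  f_x = -6*x**2 + 10*x - 4.
  f_y = 3*y**2 + 20*y + 33.
Scan x_0 ∈ {−4, ..., 4}. For each x_0, f_y(x_0, y) is a polynomial in y; find its integer roots y ∈ {−4, ..., 4}, then test f_x and f at those candidates.
  x = -4: f_y(-4, y) = 3*y**2 + 20*y + 33; vanishes at y ∈ {-3}. (-4, -3): f_x = -140 ≠ 0.
  x = -3: f_y(-3, y) = 3*y**2 + 20*y + 33; vanishes at y ∈ {-3}. (-3, -3): f_x = -88 ≠ 0.
  x = -2: f_y(-2, y) = 3*y**2 + 20*y + 33; vanishes at y ∈ {-3}. (-2, -3): f_x = -48 ≠ 0.
  x = -1: f_y(-1, y) = 3*y**2 + 20*y + 33; vanishes at y ∈ {-3}. (-1, -3): f_x = -20 ≠ 0.
  x = 0: f_y(0, y) = 3*y**2 + 20*y + 33; vanishes at y ∈ {-3}. (0, -3): f_x = -4 ≠ 0.
  x = 1: f_y(1, y) = 3*y**2 + 20*y + 33; vanishes at y ∈ {-3}. (1, -3): f_x = 0, f = 0 — SINGULAR.
  x = 2: f_y(2, y) = 3*y**2 + 20*y + 33; vanishes at y ∈ {-3}. (2, -3): f_x = -8 ≠ 0.
  x = 3: f_y(3, y) = 3*y**2 + 20*y + 33; vanishes at y ∈ {-3}. (3, -3): f_x = -28 ≠ 0.
  x = 4: f_y(4, y) = 3*y**2 + 20*y + 33; vanishes at y ∈ {-3}. (4, -3): f_x = -60 ≠ 0.
Only singular point on the grid: (1, -3).
Classify: substitute x = 1 + u, y = -3 + v and expand: f = -2*u**3 - u**2 + v**3 + v**2.
No constant or linear terms (consistent with a singular point). Quadratic part: -u**2 + v**2. Cubic part: -2*u**3 + v**3.
The quadratic part v**2 - u**2 = (v − u)(v + u) splits into two distinct linear factors, so there are two distinct tangent lines y − -3 = ±(x − 1) — this is a node (ordinary double point).
Classification: node.


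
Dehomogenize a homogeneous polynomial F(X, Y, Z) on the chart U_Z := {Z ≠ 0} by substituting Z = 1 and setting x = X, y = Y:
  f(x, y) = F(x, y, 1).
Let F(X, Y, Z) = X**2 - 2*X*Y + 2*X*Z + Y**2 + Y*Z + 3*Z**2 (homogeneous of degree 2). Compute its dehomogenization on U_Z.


f(x, y) = x**2 - 2*x*y + 2*x + y**2 + y + 3

On U_Z we set Z = 1. Each monomial c·X^i·Y^j·Z^k in F becomes c·x^i·y^j·1^k = c·x^i·y^j.
Substituting Z = 1: F(X, Y, 1) = x**2 - 2*x*y + 2*x + y**2 + y + 3.
Note: deg(f) ≤ deg(F) = 2; strict inequality happens when F is divisible by Z (lost terms).


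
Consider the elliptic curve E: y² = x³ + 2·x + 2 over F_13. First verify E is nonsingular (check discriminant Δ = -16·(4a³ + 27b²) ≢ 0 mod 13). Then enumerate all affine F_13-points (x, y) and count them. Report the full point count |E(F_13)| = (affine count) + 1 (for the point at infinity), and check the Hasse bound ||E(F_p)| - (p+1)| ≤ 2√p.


Affine points = {(2, 1), (2, 12), (3, 3), (3, 10), (4, 3), (4, 10), (6, 3), (6, 10), (8, 6), (8, 7), (11, 4), (11, 9), (12, 5), (12, 8)}; affine count = 14; |E(F_13)| = 15.

Discriminant check: Δ ∝ 4a³ + 27b² = 4·2³ + 27·2² = 4·8 + 27·4 ≡ 10 (mod 13). Nonzero ⇒ E is nonsingular.
For each x ∈ F_13, compute rhs = x³ + 2·x + 2 mod 13, then count y ∈ F_13 with y² ≡ rhs.
  x = 0: rhs = 2, matching y values: none (0 points).
  x = 1: rhs = 5, matching y values: none (0 points).
  x = 2: rhs = 1, matching y values: 1, 12 (2 points).
  x = 3: rhs = 9, matching y values: 3, 10 (2 points).
  x = 4: rhs = 9, matching y values: 3, 10 (2 points).
  x = 5: rhs = 7, matching y values: none (0 points).
  x = 6: rhs = 9, matching y values: 3, 10 (2 points).
  x = 7: rhs = 8, matching y values: none (0 points).
  x = 8: rhs = 10, matching y values: 6, 7 (2 points).
  x = 9: rhs = 8, matching y values: none (0 points).
  x = 10: rhs = 8, matching y values: none (0 points).
  x = 11: rhs = 3, matching y values: 4, 9 (2 points).
  x = 12: rhs = 12, matching y values: 5, 8 (2 points).
Total affine count: 14.
Full point count |E(F_13)| = 14 + 1 = 15.
Hasse bound: |15 − (13+1)| = |1| = 1 ≤ 2√13 ≈ 7.2111 ✓.


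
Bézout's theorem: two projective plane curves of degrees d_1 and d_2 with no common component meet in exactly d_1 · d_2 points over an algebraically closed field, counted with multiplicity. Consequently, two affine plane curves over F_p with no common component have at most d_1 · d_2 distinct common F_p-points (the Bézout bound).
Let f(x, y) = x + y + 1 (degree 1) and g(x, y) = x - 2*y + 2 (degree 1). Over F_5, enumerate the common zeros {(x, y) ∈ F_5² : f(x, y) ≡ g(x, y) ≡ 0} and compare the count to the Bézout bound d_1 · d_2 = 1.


Common zeros: {(2, 2)}; count = 1; Bézout bound = 1.

deg(f) = 1, deg(g) = 1, so Bézout bound = 1.
Scan x ∈ F_5. For each x, list the y ∈ F_5 with f(x, y) ≡ 0 and those with g(x, y) ≡ 0 (mod 5); the common zeros in that column are the intersection.
  x = 0: f ≡ 0 at y ∈ {4}; g ≡ 0 at y ∈ {1}; common: ∅.
  x = 1: f ≡ 0 at y ∈ {3}; g ≡ 0 at y ∈ {4}; common: ∅.
  x = 2: f ≡ 0 at y ∈ {2}; g ≡ 0 at y ∈ {2}; common: {2}.
  x = 3: f ≡ 0 at y ∈ {1}; g ≡ 0 at y ∈ {0}; common: ∅.
  x = 4: f ≡ 0 at y ∈ {0}; g ≡ 0 at y ∈ {3}; common: ∅.
Collecting: common zeros = {(2, 2)}, so the count is 1.
Comparison with the Bézout bound: 1 ≤ 1 = deg(f)·deg(g), as expected for curves with no common component (the bound is attained).


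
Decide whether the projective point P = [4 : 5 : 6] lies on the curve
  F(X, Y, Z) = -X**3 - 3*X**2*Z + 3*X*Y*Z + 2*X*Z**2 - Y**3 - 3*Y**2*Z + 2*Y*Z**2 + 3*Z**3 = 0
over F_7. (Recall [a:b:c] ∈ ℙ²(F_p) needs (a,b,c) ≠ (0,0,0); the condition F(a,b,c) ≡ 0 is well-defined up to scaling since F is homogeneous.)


F(4,5,6) ≡ 1 (mod 7); P is NOT on the curve.

Evaluate F(4, 5, 6) term-by-term (mod 7).
  -X**3 ↦ -1·64·1·1 = -64
  -3*X**2*Z ↦ -3·16·1·6 = -288
  3*X*Y*Z ↦ 3·4·5·6 = 360
  2*X*Z**2 ↦ 2·4·1·36 = 288
  -Y**3 ↦ -1·1·125·1 = -125
  -3*Y**2*Z ↦ -3·1·25·6 = -450
  2*Y*Z**2 ↦ 2·1·5·36 = 360
  3*Z**3 ↦ 3·1·1·216 = 648
Sum: F(4, 5, 6) = (-64) + (-288) + (360) + (288) + (-125) + (-450) + (360) + (648) = 729.
Reducing mod 7: 729 ≡ 1 (mod 7).
Since F(a, b, c) ≡ 1 ≠ 0 (mod 7), P does NOT lie on the curve.


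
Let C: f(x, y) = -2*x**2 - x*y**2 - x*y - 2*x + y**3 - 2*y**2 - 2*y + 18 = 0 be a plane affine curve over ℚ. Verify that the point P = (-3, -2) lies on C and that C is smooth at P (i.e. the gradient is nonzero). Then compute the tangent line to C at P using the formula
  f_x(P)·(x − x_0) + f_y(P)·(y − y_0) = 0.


Tangent line at P: 8*x + 9*y + 42 = 0.

Step 1: f(-3, -2) = 0, so P lies on C.
Step 2: partial derivatives
  f_x(x, y) = -4*x - y**2 - y - 2, f_y(x, y) = -2*x*y - x + 3*y**2 - 4*y - 2.
  f_x(P) = 8, f_y(P) = 9 (gradient nonzero, so P is smooth).
Step 3: tangent line at P: 8·(x − -3) + 9·(y − -2) = 0.
Expanding: 8*x + 9*y + 42 = 0.


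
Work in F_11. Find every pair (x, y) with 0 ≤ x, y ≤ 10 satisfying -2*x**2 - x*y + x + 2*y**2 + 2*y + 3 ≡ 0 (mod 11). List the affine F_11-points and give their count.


Affine F_11-points: {(3, 1), (3, 5), (5, 3), (5, 4), (6, 5), (6, 8), (7, 0), (7, 8), (8, 1), (8, 2), (10, 0), (10, 4)}; count = 12.

For each of the 121 pairs (x, y) ∈ F_11², evaluate f(x, y) mod 11. Record the zeros.
  x = 0: [0↦3, 1↦7, 2↦4, 3↦5, 4↦10, 5↦8, 6↦10, 7↦5, 8↦4, 9↦7, 10↦3]  zeros at y ∈ ∅
  x = 1: [0↦2, 1↦5, 2↦1, 3↦1, 4↦5, 5↦2, 6↦3, 7↦8, 8↦6, 9↦8, 10↦3]  zeros at y ∈ ∅
  x = 2: [0↦8, 1↦10, 2↦5, 3↦4, 4↦7, 5↦3, 6↦3, 7↦7, 8↦4, 9↦5, 10↦10]  zeros at y ∈ ∅
  x = 3: [0↦10, 1↦0, 2↦5, 3↦3, 4↦5, 5↦0, 6↦10, 7↦2, 8↦9, 9↦9, 10↦2]  zeros at y ∈ {1, 5}
  x = 4: [0↦8, 1↦8, 2↦1, 3↦9, 4↦10, 5↦4, 6↦2, 7↦4, 8↦10, 9↦9, 10↦1]  zeros at y ∈ ∅
  x = 5: [0↦2, 1↦1, 2↦4, 3↦0, 4↦0, 5↦4, 6↦1, 7↦2, 8↦7, 9↦5, 10↦7]  zeros at y ∈ {3, 4}
  x = 6: [0↦3, 1↦1, 2↦3, 3↦9, 4↦8, 5↦0, 6↦7, 7↦7, 8↦0, 9↦8, 10↦9]  zeros at y ∈ {5, 8}
  x = 7: [0↦0, 1↦8, 2↦9, 3↦3, 4↦1, 5↦3, 6↦9, 7↦8, 8↦0, 9↦7, 10↦7]  zeros at y ∈ {0, 8}
  x = 8: [0↦4, 1↦0, 2↦0, 3↦4, 4↦1, 5↦2, 6↦7, 7↦5, 8↦7, 9↦2, 10↦1]  zeros at y ∈ {1, 2}
  x = 9: [0↦4, 1↦10, 2↦9, 3↦1, 4↦8, 5↦8, 6↦1, 7↦9, 8↦10, 9↦4, 10↦2]  zeros at y ∈ ∅
  x = 10: [0↦0, 1↦5, 2↦3, 3↦5, 4↦0, 5↦10, 6↦2, 7↦9, 8↦9, 9↦2, 10↦10]  zeros at y ∈ {0, 4}
Collecting zeros: affine points = {(3, 1), (3, 5), (5, 3), (5, 4), (6, 5), (6, 8), (7, 0), (7, 8), (8, 1), (8, 2), (10, 0), (10, 4)}.
Total count |C(F_11)_aff| = 12.


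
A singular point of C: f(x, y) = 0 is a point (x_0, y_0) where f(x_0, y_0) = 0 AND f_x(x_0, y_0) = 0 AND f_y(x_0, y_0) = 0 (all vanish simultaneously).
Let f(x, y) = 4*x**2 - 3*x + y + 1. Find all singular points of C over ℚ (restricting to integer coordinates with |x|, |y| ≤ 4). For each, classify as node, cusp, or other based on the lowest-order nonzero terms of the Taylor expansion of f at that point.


No singular points in the scanned grid; C is smooth there.

Compute partial derivatives:
  f_x = 8*x - 3.
  f_y = 1.
f_y = 1 is a nonzero constant, so f_y never vanishes: no point (x, y) can satisfy f = f_x = f_y = 0. In particular no (x, y) ∈ {−4, ..., 4}² is singular; the curve is smooth.


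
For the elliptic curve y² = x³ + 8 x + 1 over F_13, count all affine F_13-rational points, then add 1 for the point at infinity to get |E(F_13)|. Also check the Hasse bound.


Affine points = {(0, 1), (0, 12), (1, 6), (1, 7), (2, 5), (2, 8), (3, 0), (5, 6), (5, 7), (7, 6), (7, 7), (9, 3), (9, 10), (11, 4), (11, 9)}; affine count = 15; |E(F_13)| = 16.

Discriminant check: Δ ∝ 4a³ + 27b² = 4·8³ + 27·1² = 4·512 + 27·1 ≡ 8 (mod 13). Nonzero ⇒ E is nonsingular.
For each x ∈ F_13, compute rhs = x³ + 8·x + 1 mod 13, then count y ∈ F_13 with y² ≡ rhs.
  x = 0: rhs = 1, matching y values: 1, 12 (2 points).
  x = 1: rhs = 10, matching y values: 6, 7 (2 points).
  x = 2: rhs = 12, matching y values: 5, 8 (2 points).
  x = 3: rhs = 0, matching y values: 0 (1 points).
  x = 4: rhs = 6, matching y values: none (0 points).
  x = 5: rhs = 10, matching y values: 6, 7 (2 points).
  x = 6: rhs = 5, matching y values: none (0 points).
  x = 7: rhs = 10, matching y values: 6, 7 (2 points).
  x = 8: rhs = 5, matching y values: none (0 points).
  x = 9: rhs = 9, matching y values: 3, 10 (2 points).
  x = 10: rhs = 2, matching y values: none (0 points).
  x = 11: rhs = 3, matching y values: 4, 9 (2 points).
  x = 12: rhs = 5, matching y values: none (0 points).
Total affine count: 15.
Full point count |E(F_13)| = 15 + 1 = 16.
Hasse bound: |16 − (13+1)| = |2| = 2 ≤ 2√13 ≈ 7.2111 ✓.


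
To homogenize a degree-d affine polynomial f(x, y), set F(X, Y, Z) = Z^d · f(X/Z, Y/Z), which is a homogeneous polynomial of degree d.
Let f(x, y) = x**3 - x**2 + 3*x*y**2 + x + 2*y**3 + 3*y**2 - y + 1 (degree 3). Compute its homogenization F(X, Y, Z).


F(X, Y, Z) = X**3 - X**2*Z + 3*X*Y**2 + X*Z**2 + 2*Y**3 + 3*Y**2*Z - Y*Z**2 + Z**3

deg(f) = 3.
Substitute x = X/Z, y = Y/Z into f, then multiply by Z^3.
  monomial 1·x^3·y^0 ↦ 1·X^3·Y^0·Z^0.
  monomial -1·x^2·y^0 ↦ -1·X^2·Y^0·Z^1.
  monomial 3·x^1·y^2 ↦ 3·X^1·Y^2·Z^0.
  monomial 1·x^1·y^0 ↦ 1·X^1·Y^0·Z^2.
  monomial 2·x^0·y^3 ↦ 2·X^0·Y^3·Z^0.
  monomial 3·x^0·y^2 ↦ 3·X^0·Y^2·Z^1.
  monomial -1·x^0·y^1 ↦ -1·X^0·Y^1·Z^2.
  monomial 1·x^0·y^0 ↦ 1·X^0·Y^0·Z^3.
Collecting: F(X, Y, Z) = X**3 - X**2*Z + 3*X*Y**2 + X*Z**2 + 2*Y**3 + 3*Y**2*Z - Y*Z**2 + Z**3.


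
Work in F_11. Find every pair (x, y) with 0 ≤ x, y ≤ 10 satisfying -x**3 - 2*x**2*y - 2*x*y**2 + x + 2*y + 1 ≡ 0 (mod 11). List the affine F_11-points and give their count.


Affine F_11-points: {(0, 5), (2, 2), (3, 5), (3, 7), (6, 0), (6, 7), (7, 2), (7, 10), (9, 2), (9, 5), (10, 4), (10, 7)}; count = 12.

For each of the 121 pairs (x, y) ∈ F_11², evaluate f(x, y) mod 11. Record the zeros.
  x = 0: [0↦1, 1↦3, 2↦5, 3↦7, 4↦9, 5↦0, 6↦2, 7↦4, 8↦6, 9↦8, 10↦10]  zeros at y ∈ {5}
  x = 1: [0↦1, 1↦10, 2↦4, 3↦5, 4↦2, 5↦6, 6↦6, 7↦2, 8↦5, 9↦4, 10↦10]  zeros at y ∈ ∅
  x = 2: [0↦6, 1↦7, 2↦0, 3↦7, 4↦6, 5↦8, 6↦2, 7↦10, 8↦10, 9↦2, 10↦8]  zeros at y ∈ {2}
  x = 3: [0↦10, 1↦10, 2↦9, 3↦7, 4↦4, 5↦0, 6↦6, 7↦0, 8↦4, 9↦7, 10↦9]  zeros at y ∈ {5, 7}
  x = 4: [0↦7, 1↦2, 2↦3, 3↦10, 4↦1, 5↦9, 6↦1, 7↦10, 8↦3, 9↦2, 10↦7]  zeros at y ∈ ∅
  x = 5: [0↦2, 1↦10, 2↦9, 3↦10, 4↦2, 5↦7, 6↦3, 7↦1, 8↦1, 9↦3, 10↦7]  zeros at y ∈ ∅
  x = 6: [0↦0, 1↦6, 2↦10, 3↦1, 4↦1, 5↦10, 6↦6, 7↦0, 8↦3, 9↦4, 10↦3]  zeros at y ∈ {0, 7}
  x = 7: [0↦6, 1↦6, 2↦0, 3↦10, 4↦3, 5↦1, 6↦4, 7↦1, 8↦3, 9↦10, 10↦0]  zeros at y ∈ {2, 10}
  x = 8: [0↦3, 1↦4, 2↦6, 3↦9, 4↦2, 5↦7, 6↦2, 7↦9, 8↦6, 9↦4, 10↦3]  zeros at y ∈ ∅
  x = 9: [0↦7, 1↦5, 2↦0, 3↦3, 4↦3, 5↦0, 6↦5, 7↦7, 8↦6, 9↦2, 10↦6]  zeros at y ∈ {2, 5}
  x = 10: [0↦1, 1↦3, 2↦9, 3↦8, 4↦0, 5↦7, 6↦7, 7↦0, 8↦8, 9↦9, 10↦3]  zeros at y ∈ {4, 7}
Collecting zeros: affine points = {(0, 5), (2, 2), (3, 5), (3, 7), (6, 0), (6, 7), (7, 2), (7, 10), (9, 2), (9, 5), (10, 4), (10, 7)}.
Total count |C(F_11)_aff| = 12.


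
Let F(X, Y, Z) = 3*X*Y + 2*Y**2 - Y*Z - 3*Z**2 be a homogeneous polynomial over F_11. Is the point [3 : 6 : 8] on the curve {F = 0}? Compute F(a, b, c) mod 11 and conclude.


F(3,6,8) ≡ 7 (mod 11); P is NOT on the curve.

Evaluate F(3, 6, 8) term-by-term (mod 11).
  3*X*Y ↦ 3·3·6·1 = 54
  2*Y**2 ↦ 2·1·36·1 = 72
  -Y*Z ↦ -1·1·6·8 = -48
  -3*Z**2 ↦ -3·1·1·64 = -192
Sum: F(3, 6, 8) = (54) + (72) + (-48) + (-192) = -114.
Reducing mod 11: -114 ≡ 7 (mod 11).
Since F(a, b, c) ≡ 7 ≠ 0 (mod 11), P does NOT lie on the curve.


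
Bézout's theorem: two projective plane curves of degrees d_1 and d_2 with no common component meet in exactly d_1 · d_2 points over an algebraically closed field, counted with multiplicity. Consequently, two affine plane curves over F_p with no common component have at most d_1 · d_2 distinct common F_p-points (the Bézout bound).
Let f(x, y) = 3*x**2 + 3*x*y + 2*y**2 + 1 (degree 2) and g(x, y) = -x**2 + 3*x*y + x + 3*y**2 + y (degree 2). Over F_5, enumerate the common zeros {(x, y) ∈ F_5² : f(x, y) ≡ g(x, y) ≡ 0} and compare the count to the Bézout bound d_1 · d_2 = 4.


Common zeros: ∅; count = 0; Bézout bound = 4.

deg(f) = 2, deg(g) = 2, so Bézout bound = 4.
Scan x ∈ F_5. For each x, list the y ∈ F_5 with f(x, y) ≡ 0 and those with g(x, y) ≡ 0 (mod 5); the common zeros in that column are the intersection.
  x = 0: f ≡ 0 at y ∈ ∅; g ≡ 0 at y ∈ {0, 3}; common: ∅.
  x = 1: f ≡ 0 at y ∈ ∅; g ≡ 0 at y ∈ {0, 2}; common: ∅.
  x = 2: f ≡ 0 at y ∈ ∅; g ≡ 0 at y ∈ ∅; common: ∅.
  x = 3: f ≡ 0 at y ∈ ∅; g ≡ 0 at y ∈ ∅; common: ∅.
  x = 4: f ≡ 0 at y ∈ ∅; g ≡ 0 at y ∈ ∅; common: ∅.
Collecting: common zeros = ∅, so the count is 0.
Comparison with the Bézout bound: 0 ≤ 4 = deg(f)·deg(g), as expected for curves with no common component (the affine F_5-count falls short of the bound because intersections may lie at infinity, over extension fields, or carry multiplicity).


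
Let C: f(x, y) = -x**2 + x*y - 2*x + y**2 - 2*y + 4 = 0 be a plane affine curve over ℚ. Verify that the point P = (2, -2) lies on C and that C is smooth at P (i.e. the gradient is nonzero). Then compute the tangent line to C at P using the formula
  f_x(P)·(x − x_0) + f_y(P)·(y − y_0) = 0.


Tangent line at P: -8*x - 4*y + 8 = 0.

Step 1: f(2, -2) = 0, so P lies on C.
Step 2: partial derivatives
  f_x(x, y) = -2*x + y - 2, f_y(x, y) = x + 2*y - 2.
  f_x(P) = -8, f_y(P) = -4 (gradient nonzero, so P is smooth).
Step 3: tangent line at P: -8·(x − 2) + -4·(y − -2) = 0.
Expanding: -8*x - 4*y + 8 = 0.


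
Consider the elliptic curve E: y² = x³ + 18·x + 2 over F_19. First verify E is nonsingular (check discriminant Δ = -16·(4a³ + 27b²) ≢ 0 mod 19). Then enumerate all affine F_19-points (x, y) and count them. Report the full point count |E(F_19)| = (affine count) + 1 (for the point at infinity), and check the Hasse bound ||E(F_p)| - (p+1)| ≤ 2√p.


Affine points = {(3, 8), (3, 11), (4, 9), (4, 10), (9, 0), (10, 2), (10, 17), (11, 7), (11, 12), (13, 1), (13, 18), (16, 4), (16, 15)}; affine count = 13; |E(F_19)| = 14.

Discriminant check: Δ ∝ 4a³ + 27b² = 4·18³ + 27·2² = 4·5832 + 27·4 ≡ 9 (mod 19). Nonzero ⇒ E is nonsingular.
For each x ∈ F_19, compute rhs = x³ + 18·x + 2 mod 19, then count y ∈ F_19 with y² ≡ rhs.
  x = 0: rhs = 2, matching y values: none (0 points).
  x = 1: rhs = 2, matching y values: none (0 points).
  x = 2: rhs = 8, matching y values: none (0 points).
  x = 3: rhs = 7, matching y values: 8, 11 (2 points).
  x = 4: rhs = 5, matching y values: 9, 10 (2 points).
  x = 5: rhs = 8, matching y values: none (0 points).
  x = 6: rhs = 3, matching y values: none (0 points).
  x = 7: rhs = 15, matching y values: none (0 points).
  x = 8: rhs = 12, matching y values: none (0 points).
  x = 9: rhs = 0, matching y values: 0 (1 points).
  x = 10: rhs = 4, matching y values: 2, 17 (2 points).
  x = 11: rhs = 11, matching y values: 7, 12 (2 points).
  x = 12: rhs = 8, matching y values: none (0 points).
  x = 13: rhs = 1, matching y values: 1, 18 (2 points).
  x = 14: rhs = 15, matching y values: none (0 points).
  x = 15: rhs = 18, matching y values: none (0 points).
  x = 16: rhs = 16, matching y values: 4, 15 (2 points).
  x = 17: rhs = 15, matching y values: none (0 points).
  x = 18: rhs = 2, matching y values: none (0 points).
Total affine count: 13.
Full point count |E(F_19)| = 13 + 1 = 14.
Hasse bound: |14 − (19+1)| = |-6| = 6 ≤ 2√19 ≈ 8.7178 ✓.


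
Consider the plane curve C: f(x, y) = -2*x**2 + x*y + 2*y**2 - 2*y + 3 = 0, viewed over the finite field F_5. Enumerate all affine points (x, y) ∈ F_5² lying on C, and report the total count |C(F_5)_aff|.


Affine F_5-points: {(0, 3), (2, 0), (3, 0), (3, 2), (4, 1), (4, 3)}; count = 6.

For each of the 25 pairs (x, y) ∈ F_5², evaluate f(x, y) mod 5. Record the zeros.
  x = 0: [0↦3, 1↦3, 2↦2, 3↦0, 4↦2]  zeros at y ∈ {3}
  x = 1: [0↦1, 1↦2, 2↦2, 3↦1, 4↦4]  zeros at y ∈ ∅
  x = 2: [0↦0, 1↦2, 2↦3, 3↦3, 4↦2]  zeros at y ∈ {0}
  x = 3: [0↦0, 1↦3, 2↦0, 3↦1, 4↦1]  zeros at y ∈ {0, 2}
  x = 4: [0↦1, 1↦0, 2↦3, 3↦0, 4↦1]  zeros at y ∈ {1, 3}
Collecting zeros: affine points = {(0, 3), (2, 0), (3, 0), (3, 2), (4, 1), (4, 3)}.
Total count |C(F_5)_aff| = 6.


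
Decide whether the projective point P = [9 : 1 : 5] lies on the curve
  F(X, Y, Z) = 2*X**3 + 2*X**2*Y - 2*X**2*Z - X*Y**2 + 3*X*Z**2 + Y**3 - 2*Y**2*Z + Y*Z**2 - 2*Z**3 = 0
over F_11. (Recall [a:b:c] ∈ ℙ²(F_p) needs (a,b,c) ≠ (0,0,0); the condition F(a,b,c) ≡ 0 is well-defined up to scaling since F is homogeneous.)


F(9,1,5) ≡ 10 (mod 11); P is NOT on the curve.

Evaluate F(9, 1, 5) term-by-term (mod 11).
  2*X**3 ↦ 2·729·1·1 = 1458
  2*X**2*Y ↦ 2·81·1·1 = 162
  -2*X**2*Z ↦ -2·81·1·5 = -810
  -X*Y**2 ↦ -1·9·1·1 = -9
  3*X*Z**2 ↦ 3·9·1·25 = 675
  Y**3 ↦ 1·1·1·1 = 1
  -2*Y**2*Z ↦ -2·1·1·5 = -10
  Y*Z**2 ↦ 1·1·1·25 = 25
  -2*Z**3 ↦ -2·1·1·125 = -250
Sum: F(9, 1, 5) = (1458) + (162) + (-810) + (-9) + (675) + (1) + (-10) + (25) + (-250) = 1242.
Reducing mod 11: 1242 ≡ 10 (mod 11).
Since F(a, b, c) ≡ 10 ≠ 0 (mod 11), P does NOT lie on the curve.
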